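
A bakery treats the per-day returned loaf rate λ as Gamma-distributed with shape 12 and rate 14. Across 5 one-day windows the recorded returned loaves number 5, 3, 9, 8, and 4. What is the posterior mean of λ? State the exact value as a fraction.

41/19

Total count: 5 + 3 + 9 + 8 + 4 = 29.
Total exposure: 5 days.
Posterior: α' = 12 + 29 = 41, β' = 14 + 5 = 19.
Posterior mean = α'/β' = 41/19.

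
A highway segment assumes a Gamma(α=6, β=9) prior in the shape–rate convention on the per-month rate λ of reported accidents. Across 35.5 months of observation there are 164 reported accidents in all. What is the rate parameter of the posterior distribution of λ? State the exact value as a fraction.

89/2

Total count 164 over total exposure 35.5 months.
By Gamma–Poisson conjugacy, the posterior is Gamma(α + Σx, β + Σt) = Gamma(6 + 164, 9 + 35.5) = Gamma(170, 89/2).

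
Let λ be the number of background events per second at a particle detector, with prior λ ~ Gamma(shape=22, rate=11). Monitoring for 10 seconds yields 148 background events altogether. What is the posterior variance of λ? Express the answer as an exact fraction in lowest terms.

170/441

Total count 148 over total exposure 10 seconds.
Gamma(α, β) with Poisson data over total exposure Σt gives posterior Gamma(α+Σx, β+Σt) = Gamma(170, 21).
Posterior variance = α'/β'² = 170/441.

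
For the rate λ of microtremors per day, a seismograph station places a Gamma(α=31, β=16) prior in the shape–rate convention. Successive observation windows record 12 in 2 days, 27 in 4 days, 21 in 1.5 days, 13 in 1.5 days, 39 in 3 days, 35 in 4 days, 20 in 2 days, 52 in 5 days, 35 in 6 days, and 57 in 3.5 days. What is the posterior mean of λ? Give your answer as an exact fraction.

Total count: 12 + 27 + 21 + 13 + 39 + 35 + 20 + 52 + 35 + 57 = 311.
Total exposure: 2 + 4 + 1.5 + 1.5 + 3 + 4 + 2 + 5 + 6 + 3.5 = 32.5 days.
Conjugate update: add total count to the shape and total exposure to the rate, giving Gamma(342, 97/2).
Posterior mean = α'/β' = 342/(97/2) = 684/97.

684/97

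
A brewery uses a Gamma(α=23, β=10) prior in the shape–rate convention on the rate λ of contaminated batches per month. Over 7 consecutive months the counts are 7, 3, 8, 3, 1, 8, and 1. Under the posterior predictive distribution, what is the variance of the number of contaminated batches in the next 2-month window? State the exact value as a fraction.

Total count: 7 + 3 + 8 + 3 + 1 + 8 + 1 = 31.
Total exposure: 7 months.
Posterior: α' = 23 + 31 = 54, β' = 10 + 7 = 17.
The posterior predictive for a window of length T is Negative Binomial with variance T·α'·(β'+T)/β'² = 2·54·19/289 = 2052/289.

2052/289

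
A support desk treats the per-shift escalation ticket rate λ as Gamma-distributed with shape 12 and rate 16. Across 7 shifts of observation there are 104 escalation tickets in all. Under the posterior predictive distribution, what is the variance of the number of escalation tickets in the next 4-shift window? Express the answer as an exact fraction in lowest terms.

Total count 104 over total exposure 7 shifts.
By Gamma–Poisson conjugacy, the posterior is Gamma(α + Σx, β + Σt) = Gamma(12 + 104, 16 + 7) = Gamma(116, 23).
The posterior predictive for a window of length T is Negative Binomial with variance T·α'·(β'+T)/β'² = 4·116·27/529 = 12528/529.

12528/529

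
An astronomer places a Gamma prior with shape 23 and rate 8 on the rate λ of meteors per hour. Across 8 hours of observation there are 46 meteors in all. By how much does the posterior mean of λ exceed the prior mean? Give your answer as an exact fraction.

23/16

Total count 46 over total exposure 8 hours.
Gamma(α, β) with Poisson data over total exposure Σt gives posterior Gamma(α+Σx, β+Σt) = Gamma(69, 16).
Posterior mean = 69/16 = 69/16; prior mean = 23/8 = 23/8. Difference = 69/16 − 23/8 = 23/16.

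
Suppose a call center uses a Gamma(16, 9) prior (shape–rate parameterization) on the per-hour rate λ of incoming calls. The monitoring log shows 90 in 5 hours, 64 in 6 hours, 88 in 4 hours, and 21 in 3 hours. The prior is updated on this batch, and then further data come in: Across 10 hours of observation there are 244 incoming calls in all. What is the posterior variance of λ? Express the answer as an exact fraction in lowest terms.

Total count: 90 + 64 + 88 + 21 = 263.
Total exposure: 5 + 6 + 4 + 3 = 18 hours.
After the first batch: Gamma(16 + 263, 9 + 18) = Gamma(279, 27).
Total count 244 over total exposure 10 hours.
After the second batch: Gamma(279 + 244, 27 + 10) = Gamma(523, 37).
Posterior variance = α'/β'² = 523/1369.

523/1369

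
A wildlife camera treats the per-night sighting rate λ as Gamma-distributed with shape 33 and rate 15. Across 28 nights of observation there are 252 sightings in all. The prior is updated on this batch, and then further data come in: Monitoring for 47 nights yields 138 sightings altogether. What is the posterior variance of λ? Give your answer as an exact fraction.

47/900

Total count 252 over total exposure 28 nights.
After the first batch: Gamma(33 + 252, 15 + 28) = Gamma(285, 43).
Total count 138 over total exposure 47 nights.
After the second batch: Gamma(285 + 138, 43 + 47) = Gamma(423, 90).
Posterior variance = α'/β'² = 423/8100 = 47/900.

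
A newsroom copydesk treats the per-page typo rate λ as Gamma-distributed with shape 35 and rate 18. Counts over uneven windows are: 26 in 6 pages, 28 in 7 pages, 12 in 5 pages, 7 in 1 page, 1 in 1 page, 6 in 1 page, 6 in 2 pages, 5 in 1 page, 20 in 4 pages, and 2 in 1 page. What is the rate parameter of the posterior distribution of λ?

47

Total count: 26 + 28 + 12 + 7 + 1 + 6 + 6 + 5 + 20 + 2 = 113.
Total exposure: 6 + 7 + 5 + 1 + 1 + 1 + 2 + 1 + 4 + 1 = 29 pages.
By Gamma–Poisson conjugacy, the posterior is Gamma(α + Σx, β + Σt) = Gamma(35 + 113, 18 + 29) = Gamma(148, 47).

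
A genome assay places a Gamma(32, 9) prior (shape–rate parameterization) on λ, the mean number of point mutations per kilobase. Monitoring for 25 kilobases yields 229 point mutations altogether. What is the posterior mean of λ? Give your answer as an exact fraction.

Total count 229 over total exposure 25 kilobases.
Gamma(α, β) with Poisson data over total exposure Σt gives posterior Gamma(α+Σx, β+Σt) = Gamma(261, 34).
Posterior mean = α'/β' = 261/34.

261/34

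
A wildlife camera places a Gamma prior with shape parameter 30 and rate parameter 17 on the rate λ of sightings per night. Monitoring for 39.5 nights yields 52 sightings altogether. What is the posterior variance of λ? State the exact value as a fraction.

Total count 52 over total exposure 39.5 nights.
Gamma(α, β) with Poisson data over total exposure Σt gives posterior Gamma(α+Σx, β+Σt) = Gamma(82, 113/2).
Posterior variance = α'/β'² = 82/(12769/4) = 328/12769.

328/12769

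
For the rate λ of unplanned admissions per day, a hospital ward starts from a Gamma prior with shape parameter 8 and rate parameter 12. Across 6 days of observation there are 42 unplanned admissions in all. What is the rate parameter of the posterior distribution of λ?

Total count 42 over total exposure 6 days.
Conjugate update: add total count to the shape and total exposure to the rate, giving Gamma(50, 18).

18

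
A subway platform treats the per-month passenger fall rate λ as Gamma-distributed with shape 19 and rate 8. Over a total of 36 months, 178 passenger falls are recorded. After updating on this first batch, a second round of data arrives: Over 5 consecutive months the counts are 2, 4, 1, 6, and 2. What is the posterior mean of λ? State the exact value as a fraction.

212/49

Total count 178 over total exposure 36 months.
After the first batch: Gamma(19 + 178, 8 + 36) = Gamma(197, 44).
Total count: 2 + 4 + 1 + 6 + 2 = 15.
Total exposure: 5 months.
After the second batch: Gamma(197 + 15, 44 + 5) = Gamma(212, 49).
Posterior mean = α'/β' = 212/49.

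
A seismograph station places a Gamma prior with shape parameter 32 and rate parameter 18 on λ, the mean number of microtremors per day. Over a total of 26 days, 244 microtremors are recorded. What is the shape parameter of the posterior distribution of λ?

Total count 244 over total exposure 26 days.
Conjugate update: add total count to the shape and total exposure to the rate, giving Gamma(276, 44).

276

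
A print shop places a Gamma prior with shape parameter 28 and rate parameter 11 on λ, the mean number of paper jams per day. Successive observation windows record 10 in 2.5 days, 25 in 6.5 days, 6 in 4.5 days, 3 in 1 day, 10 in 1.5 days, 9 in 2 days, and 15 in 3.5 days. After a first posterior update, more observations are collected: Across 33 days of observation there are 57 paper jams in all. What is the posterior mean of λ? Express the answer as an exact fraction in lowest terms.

Total count: 10 + 25 + 6 + 3 + 10 + 9 + 15 = 78.
Total exposure: 2.5 + 6.5 + 4.5 + 1 + 1.5 + 2 + 3.5 = 21.5 days.
After the first batch: Gamma(28 + 78, 11 + 21.5) = Gamma(106, 65/2).
Total count 57 over total exposure 33 days.
After the second batch: Gamma(106 + 57, 65/2 + 33) = Gamma(163, 131/2).
Posterior mean = α'/β' = 163/(131/2) = 326/131.

326/131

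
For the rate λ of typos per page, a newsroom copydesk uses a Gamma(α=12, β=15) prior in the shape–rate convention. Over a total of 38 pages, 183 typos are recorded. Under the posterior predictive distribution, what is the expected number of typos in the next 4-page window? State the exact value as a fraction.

Total count 183 over total exposure 38 pages.
The Gamma prior is conjugate for the Poisson rate, so λ | data ~ Gamma(12+183, 15+38) = Gamma(195, 53).
Predictive mean over a 4-page window = T·E[λ|data] = 4·195/53 = 780/53.

780/53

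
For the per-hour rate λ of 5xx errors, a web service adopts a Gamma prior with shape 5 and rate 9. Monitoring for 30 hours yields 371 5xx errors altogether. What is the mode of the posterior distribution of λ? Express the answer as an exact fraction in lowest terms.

Total count 371 over total exposure 30 hours.
Gamma(α, β) with Poisson data over total exposure Σt gives posterior Gamma(α+Σx, β+Σt) = Gamma(376, 39).
Posterior mode = (α'−1)/β' = 375/39 = 125/13.

125/13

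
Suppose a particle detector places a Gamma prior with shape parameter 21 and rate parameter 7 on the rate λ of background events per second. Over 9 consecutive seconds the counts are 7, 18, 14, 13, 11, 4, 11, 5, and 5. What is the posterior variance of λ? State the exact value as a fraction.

Total count: 7 + 18 + 14 + 13 + 11 + 4 + 11 + 5 + 5 = 88.
Total exposure: 9 seconds.
Posterior: α' = 21 + 88 = 109, β' = 7 + 9 = 16.
Posterior variance = α'/β'² = 109/256.

109/256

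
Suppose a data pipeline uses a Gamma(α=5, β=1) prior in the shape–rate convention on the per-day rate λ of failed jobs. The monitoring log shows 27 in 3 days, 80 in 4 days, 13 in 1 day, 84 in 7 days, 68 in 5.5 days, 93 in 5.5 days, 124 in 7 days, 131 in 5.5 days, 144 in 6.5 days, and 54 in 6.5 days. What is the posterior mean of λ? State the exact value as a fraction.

1646/105

Total count: 27 + 80 + 13 + 84 + 68 + 93 + 124 + 131 + 144 + 54 = 818.
Total exposure: 3 + 4 + 1 + 7 + 5.5 + 5.5 + 7 + 5.5 + 6.5 + 6.5 = 51.5 days.
Posterior: α' = 5 + 818 = 823, β' = 1 + 51.5 = 105/2.
Posterior mean = α'/β' = 823/(105/2) = 1646/105.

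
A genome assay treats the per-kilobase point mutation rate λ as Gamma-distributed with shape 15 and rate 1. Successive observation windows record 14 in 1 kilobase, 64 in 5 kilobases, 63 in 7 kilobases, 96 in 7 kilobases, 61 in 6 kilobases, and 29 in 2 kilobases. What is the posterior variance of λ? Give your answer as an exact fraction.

342/841

Total count: 14 + 64 + 63 + 96 + 61 + 29 = 327.
Total exposure: 1 + 5 + 7 + 7 + 6 + 2 = 28 kilobases.
Posterior: α' = 15 + 327 = 342, β' = 1 + 28 = 29.
Posterior variance = α'/β'² = 342/841.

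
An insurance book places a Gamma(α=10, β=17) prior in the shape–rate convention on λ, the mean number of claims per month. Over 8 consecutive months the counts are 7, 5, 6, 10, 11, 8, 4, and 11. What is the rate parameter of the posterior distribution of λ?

Total count: 7 + 5 + 6 + 10 + 11 + 8 + 4 + 11 = 62.
Total exposure: 8 months.
Conjugate update: add total count to the shape and total exposure to the rate, giving Gamma(72, 25).

25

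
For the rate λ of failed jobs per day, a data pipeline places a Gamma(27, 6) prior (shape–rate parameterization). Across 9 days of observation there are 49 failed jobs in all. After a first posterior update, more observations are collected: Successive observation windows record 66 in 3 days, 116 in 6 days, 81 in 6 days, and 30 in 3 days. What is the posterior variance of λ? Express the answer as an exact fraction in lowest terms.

Total count 49 over total exposure 9 days.
After the first batch: Gamma(27 + 49, 6 + 9) = Gamma(76, 15).
Total count: 66 + 116 + 81 + 30 = 293.
Total exposure: 3 + 6 + 6 + 3 = 18 days.
After the second batch: Gamma(76 + 293, 15 + 18) = Gamma(369, 33).
Posterior variance = α'/β'² = 369/1089 = 41/121.

41/121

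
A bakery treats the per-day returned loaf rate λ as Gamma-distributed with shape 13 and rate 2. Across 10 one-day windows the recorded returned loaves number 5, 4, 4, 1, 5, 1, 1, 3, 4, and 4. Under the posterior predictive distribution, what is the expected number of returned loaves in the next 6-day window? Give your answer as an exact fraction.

Total count: 5 + 4 + 4 + 1 + 5 + 1 + 1 + 3 + 4 + 4 = 32.
Total exposure: 10 days.
The Gamma prior is conjugate for the Poisson rate, so λ | data ~ Gamma(13+32, 2+10) = Gamma(45, 12).
Predictive mean over a 6-day window = T·E[λ|data] = 6·45/12 = 45/2.

45/2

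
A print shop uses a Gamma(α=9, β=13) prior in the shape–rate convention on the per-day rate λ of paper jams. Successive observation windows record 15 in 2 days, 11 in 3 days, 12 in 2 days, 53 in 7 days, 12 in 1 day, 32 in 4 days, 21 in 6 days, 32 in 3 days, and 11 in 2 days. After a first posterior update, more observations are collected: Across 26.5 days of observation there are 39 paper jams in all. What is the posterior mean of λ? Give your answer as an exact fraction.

Total count: 15 + 11 + 12 + 53 + 12 + 32 + 21 + 32 + 11 = 199.
Total exposure: 2 + 3 + 2 + 7 + 1 + 4 + 6 + 3 + 2 = 30 days.
After the first batch: Gamma(9 + 199, 13 + 30) = Gamma(208, 43).
Total count 39 over total exposure 26.5 days.
After the second batch: Gamma(208 + 39, 43 + 26.5) = Gamma(247, 139/2).
Posterior mean = α'/β' = 247/(139/2) = 494/139.

494/139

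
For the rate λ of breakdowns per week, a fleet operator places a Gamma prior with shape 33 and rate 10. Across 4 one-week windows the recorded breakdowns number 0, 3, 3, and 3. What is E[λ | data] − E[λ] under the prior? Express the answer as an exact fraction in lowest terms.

Total count: 0 + 3 + 3 + 3 = 9.
Total exposure: 4 weeks.
Posterior: α' = 33 + 9 = 42, β' = 10 + 4 = 14.
Posterior mean = 42/14 = 3; prior mean = 33/10 = 33/10. Difference = 3 − 33/10 = -3/10.

-3/10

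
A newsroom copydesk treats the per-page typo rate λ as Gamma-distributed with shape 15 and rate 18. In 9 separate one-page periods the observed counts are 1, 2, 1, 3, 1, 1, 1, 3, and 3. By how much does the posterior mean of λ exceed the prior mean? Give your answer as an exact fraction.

Total count: 1 + 2 + 1 + 3 + 1 + 1 + 1 + 3 + 3 = 16.
Total exposure: 9 pages.
Conjugate update: add total count to the shape and total exposure to the rate, giving Gamma(31, 27).
Posterior mean = 31/27 = 31/27; prior mean = 15/18 = 5/6. Difference = 31/27 − 5/6 = 17/54.

17/54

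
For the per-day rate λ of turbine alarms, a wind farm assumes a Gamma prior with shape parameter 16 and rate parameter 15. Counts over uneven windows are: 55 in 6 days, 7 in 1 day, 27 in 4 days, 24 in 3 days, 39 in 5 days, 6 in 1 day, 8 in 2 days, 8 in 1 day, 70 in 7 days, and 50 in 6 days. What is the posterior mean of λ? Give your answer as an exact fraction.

Total count: 55 + 7 + 27 + 24 + 39 + 6 + 8 + 8 + 70 + 50 = 294.
Total exposure: 6 + 1 + 4 + 3 + 5 + 1 + 2 + 1 + 7 + 6 = 36 days.
The Gamma prior is conjugate for the Poisson rate, so λ | data ~ Gamma(16+294, 15+36) = Gamma(310, 51).
Posterior mean = α'/β' = 310/51.

310/51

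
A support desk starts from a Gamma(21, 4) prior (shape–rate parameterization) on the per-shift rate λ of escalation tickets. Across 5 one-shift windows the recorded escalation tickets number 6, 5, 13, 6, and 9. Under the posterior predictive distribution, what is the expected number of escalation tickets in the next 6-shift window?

Total count: 6 + 5 + 13 + 6 + 9 = 39.
Total exposure: 5 shifts.
By Gamma–Poisson conjugacy, the posterior is Gamma(α + Σx, β + Σt) = Gamma(21 + 39, 4 + 5) = Gamma(60, 9).
Predictive mean over a 6-shift window = T·E[λ|data] = 6·60/9 = 40.

40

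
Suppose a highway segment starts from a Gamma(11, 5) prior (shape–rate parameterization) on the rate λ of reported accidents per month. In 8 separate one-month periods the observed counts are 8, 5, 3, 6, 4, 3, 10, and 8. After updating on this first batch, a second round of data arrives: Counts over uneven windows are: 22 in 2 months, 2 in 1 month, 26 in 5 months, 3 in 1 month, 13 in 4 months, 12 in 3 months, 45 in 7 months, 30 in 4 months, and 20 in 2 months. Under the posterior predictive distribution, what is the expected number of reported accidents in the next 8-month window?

Total count: 8 + 5 + 3 + 6 + 4 + 3 + 10 + 8 = 47.
Total exposure: 8 months.
After the first batch: Gamma(11 + 47, 5 + 8) = Gamma(58, 13).
Total count: 22 + 2 + 26 + 3 + 13 + 12 + 45 + 30 + 20 = 173.
Total exposure: 2 + 1 + 5 + 1 + 4 + 3 + 7 + 4 + 2 = 29 months.
After the second batch: Gamma(58 + 173, 13 + 29) = Gamma(231, 42).
Predictive mean over an 8-month window = T·E[λ|data] = 8·231/42 = 44.

44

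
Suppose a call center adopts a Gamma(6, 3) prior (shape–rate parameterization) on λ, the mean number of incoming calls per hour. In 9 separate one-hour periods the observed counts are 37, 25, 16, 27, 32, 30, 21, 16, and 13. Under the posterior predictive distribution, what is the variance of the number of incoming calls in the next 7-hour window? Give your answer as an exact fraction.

29659/144

Total count: 37 + 25 + 16 + 27 + 32 + 30 + 21 + 16 + 13 = 217.
Total exposure: 9 hours.
By Gamma–Poisson conjugacy, the posterior is Gamma(α + Σx, β + Σt) = Gamma(6 + 217, 3 + 9) = Gamma(223, 12).
The posterior predictive for a window of length T is Negative Binomial with variance T·α'·(β'+T)/β'² = 7·223·19/144 = 29659/144.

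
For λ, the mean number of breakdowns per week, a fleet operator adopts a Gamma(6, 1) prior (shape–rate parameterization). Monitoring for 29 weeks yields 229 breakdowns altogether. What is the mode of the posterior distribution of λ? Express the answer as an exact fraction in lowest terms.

39/5

Total count 229 over total exposure 29 weeks.
Posterior: α' = 6 + 229 = 235, β' = 1 + 29 = 30.
Posterior mode = (α'−1)/β' = 234/30 = 39/5.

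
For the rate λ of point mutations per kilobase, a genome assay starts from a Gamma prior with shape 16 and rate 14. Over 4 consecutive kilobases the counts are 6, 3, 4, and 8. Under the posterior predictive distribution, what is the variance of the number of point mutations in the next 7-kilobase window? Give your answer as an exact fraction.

Total count: 6 + 3 + 4 + 8 = 21.
Total exposure: 4 kilobases.
By Gamma–Poisson conjugacy, the posterior is Gamma(α + Σx, β + Σt) = Gamma(16 + 21, 14 + 4) = Gamma(37, 18).
The posterior predictive for a window of length T is Negative Binomial with variance T·α'·(β'+T)/β'² = 7·37·25/324 = 6475/324.

6475/324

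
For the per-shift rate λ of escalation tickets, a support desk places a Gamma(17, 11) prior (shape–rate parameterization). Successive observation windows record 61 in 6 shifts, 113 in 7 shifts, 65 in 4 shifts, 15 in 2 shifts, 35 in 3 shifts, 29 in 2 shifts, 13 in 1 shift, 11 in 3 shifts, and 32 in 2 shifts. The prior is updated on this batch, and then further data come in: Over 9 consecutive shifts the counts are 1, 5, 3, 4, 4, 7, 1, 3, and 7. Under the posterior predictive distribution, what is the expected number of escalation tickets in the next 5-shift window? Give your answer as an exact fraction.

Total count: 61 + 113 + 65 + 15 + 35 + 29 + 13 + 11 + 32 = 374.
Total exposure: 6 + 7 + 4 + 2 + 3 + 2 + 1 + 3 + 2 = 30 shifts.
After the first batch: Gamma(17 + 374, 11 + 30) = Gamma(391, 41).
Total count: 1 + 5 + 3 + 4 + 4 + 7 + 1 + 3 + 7 = 35.
Total exposure: 9 shifts.
After the second batch: Gamma(391 + 35, 41 + 9) = Gamma(426, 50).
Predictive mean over a 5-shift window = T·E[λ|data] = 5·426/50 = 213/5.

213/5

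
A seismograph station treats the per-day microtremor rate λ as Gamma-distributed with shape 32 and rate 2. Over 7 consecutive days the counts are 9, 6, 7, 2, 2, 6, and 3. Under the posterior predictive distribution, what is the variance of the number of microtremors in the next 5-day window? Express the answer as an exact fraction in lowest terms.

Total count: 9 + 6 + 7 + 2 + 2 + 6 + 3 = 35.
Total exposure: 7 days.
By Gamma–Poisson conjugacy, the posterior is Gamma(α + Σx, β + Σt) = Gamma(32 + 35, 2 + 7) = Gamma(67, 9).
The posterior predictive for a window of length T is Negative Binomial with variance T·α'·(β'+T)/β'² = 5·67·14/81 = 4690/81.

4690/81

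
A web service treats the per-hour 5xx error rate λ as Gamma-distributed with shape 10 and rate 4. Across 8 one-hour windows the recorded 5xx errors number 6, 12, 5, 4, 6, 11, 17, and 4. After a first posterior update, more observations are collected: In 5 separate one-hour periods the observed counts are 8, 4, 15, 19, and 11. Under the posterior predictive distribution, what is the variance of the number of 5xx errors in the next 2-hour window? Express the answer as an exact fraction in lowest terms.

5016/289

Total count: 6 + 12 + 5 + 4 + 6 + 11 + 17 + 4 = 65.
Total exposure: 8 hours.
After the first batch: Gamma(10 + 65, 4 + 8) = Gamma(75, 12).
Total count: 8 + 4 + 15 + 19 + 11 = 57.
Total exposure: 5 hours.
After the second batch: Gamma(75 + 57, 12 + 5) = Gamma(132, 17).
The posterior predictive for a window of length T is Negative Binomial with variance T·α'·(β'+T)/β'² = 2·132·19/289 = 5016/289.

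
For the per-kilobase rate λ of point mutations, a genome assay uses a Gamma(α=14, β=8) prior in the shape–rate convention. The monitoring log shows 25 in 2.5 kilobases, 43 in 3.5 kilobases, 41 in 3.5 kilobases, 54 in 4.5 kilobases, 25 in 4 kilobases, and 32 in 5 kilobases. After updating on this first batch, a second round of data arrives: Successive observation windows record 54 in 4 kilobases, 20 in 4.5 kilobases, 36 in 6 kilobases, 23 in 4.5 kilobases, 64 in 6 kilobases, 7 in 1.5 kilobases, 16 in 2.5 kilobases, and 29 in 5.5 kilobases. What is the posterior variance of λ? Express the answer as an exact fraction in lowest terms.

1932/17161

Total count: 25 + 43 + 41 + 54 + 25 + 32 = 220.
Total exposure: 2.5 + 3.5 + 3.5 + 4.5 + 4 + 5 = 23 kilobases.
After the first batch: Gamma(14 + 220, 8 + 23) = Gamma(234, 31).
Total count: 54 + 20 + 36 + 23 + 64 + 7 + 16 + 29 = 249.
Total exposure: 4 + 4.5 + 6 + 4.5 + 6 + 1.5 + 2.5 + 5.5 = 34.5 kilobases.
After the second batch: Gamma(234 + 249, 31 + 34.5) = Gamma(483, 131/2).
Posterior variance = α'/β'² = 483/(17161/4) = 1932/17161.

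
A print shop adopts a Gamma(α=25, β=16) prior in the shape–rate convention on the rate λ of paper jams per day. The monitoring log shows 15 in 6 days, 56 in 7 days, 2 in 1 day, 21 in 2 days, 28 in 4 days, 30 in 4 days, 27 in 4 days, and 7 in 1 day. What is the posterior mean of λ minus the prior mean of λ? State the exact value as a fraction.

2251/720

Total count: 15 + 56 + 2 + 21 + 28 + 30 + 27 + 7 = 186.
Total exposure: 6 + 7 + 1 + 2 + 4 + 4 + 4 + 1 = 29 days.
Gamma(α, β) with Poisson data over total exposure Σt gives posterior Gamma(α+Σx, β+Σt) = Gamma(211, 45).
Posterior mean = 211/45 = 211/45; prior mean = 25/16 = 25/16. Difference = 211/45 − 25/16 = 2251/720.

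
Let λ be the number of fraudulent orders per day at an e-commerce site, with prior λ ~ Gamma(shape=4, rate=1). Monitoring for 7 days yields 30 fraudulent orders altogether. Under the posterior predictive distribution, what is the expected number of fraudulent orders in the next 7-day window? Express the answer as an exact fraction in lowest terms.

Total count 30 over total exposure 7 days.
Conjugate update: add total count to the shape and total exposure to the rate, giving Gamma(34, 8).
Predictive mean over a 7-day window = T·E[λ|data] = 7·34/8 = 119/4.

119/4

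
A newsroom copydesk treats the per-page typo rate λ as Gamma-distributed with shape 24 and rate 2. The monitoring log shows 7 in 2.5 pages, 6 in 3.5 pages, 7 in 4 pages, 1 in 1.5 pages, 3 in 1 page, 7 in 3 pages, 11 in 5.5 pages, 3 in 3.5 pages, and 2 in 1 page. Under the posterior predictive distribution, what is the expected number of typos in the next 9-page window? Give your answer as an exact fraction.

1278/55

Total count: 7 + 6 + 7 + 1 + 3 + 7 + 11 + 3 + 2 = 47.
Total exposure: 2.5 + 3.5 + 4 + 1.5 + 1 + 3 + 5.5 + 3.5 + 1 = 25.5 pages.
Conjugate update: add total count to the shape and total exposure to the rate, giving Gamma(71, 55/2).
Predictive mean over a 9-page window = T·E[λ|data] = 9·71/(55/2) = 1278/55.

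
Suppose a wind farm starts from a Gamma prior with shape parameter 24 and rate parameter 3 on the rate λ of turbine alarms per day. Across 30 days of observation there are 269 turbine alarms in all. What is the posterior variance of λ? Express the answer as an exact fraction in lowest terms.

Total count 269 over total exposure 30 days.
By Gamma–Poisson conjugacy, the posterior is Gamma(α + Σx, β + Σt) = Gamma(24 + 269, 3 + 30) = Gamma(293, 33).
Posterior variance = α'/β'² = 293/1089.

293/1089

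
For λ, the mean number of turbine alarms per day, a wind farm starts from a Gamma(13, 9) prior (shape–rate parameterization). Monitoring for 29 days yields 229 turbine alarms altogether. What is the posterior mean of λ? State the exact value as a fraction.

Total count 229 over total exposure 29 days.
Posterior: α' = 13 + 229 = 242, β' = 9 + 29 = 38.
Posterior mean = α'/β' = 242/38 = 121/19.

121/19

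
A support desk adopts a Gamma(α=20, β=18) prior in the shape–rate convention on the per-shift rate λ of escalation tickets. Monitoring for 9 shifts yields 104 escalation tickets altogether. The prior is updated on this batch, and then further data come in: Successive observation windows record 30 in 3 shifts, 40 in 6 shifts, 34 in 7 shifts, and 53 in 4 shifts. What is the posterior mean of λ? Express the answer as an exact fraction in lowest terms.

281/47

Total count 104 over total exposure 9 shifts.
After the first batch: Gamma(20 + 104, 18 + 9) = Gamma(124, 27).
Total count: 30 + 40 + 34 + 53 = 157.
Total exposure: 3 + 6 + 7 + 4 = 20 shifts.
After the second batch: Gamma(124 + 157, 27 + 20) = Gamma(281, 47).
Posterior mean = α'/β' = 281/47.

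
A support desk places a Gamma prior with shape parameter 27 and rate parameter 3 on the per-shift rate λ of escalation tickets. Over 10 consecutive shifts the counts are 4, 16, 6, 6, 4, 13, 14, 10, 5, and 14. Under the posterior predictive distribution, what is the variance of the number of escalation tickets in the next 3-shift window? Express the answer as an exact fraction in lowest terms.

5712/169

Total count: 4 + 16 + 6 + 6 + 4 + 13 + 14 + 10 + 5 + 14 = 92.
Total exposure: 10 shifts.
By Gamma–Poisson conjugacy, the posterior is Gamma(α + Σx, β + Σt) = Gamma(27 + 92, 3 + 10) = Gamma(119, 13).
The posterior predictive for a window of length T is Negative Binomial with variance T·α'·(β'+T)/β'² = 3·119·16/169 = 5712/169.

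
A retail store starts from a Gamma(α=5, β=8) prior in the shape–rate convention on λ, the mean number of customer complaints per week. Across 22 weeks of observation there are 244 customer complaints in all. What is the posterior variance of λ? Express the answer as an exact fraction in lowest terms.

Total count 244 over total exposure 22 weeks.
By Gamma–Poisson conjugacy, the posterior is Gamma(α + Σx, β + Σt) = Gamma(5 + 244, 8 + 22) = Gamma(249, 30).
Posterior variance = α'/β'² = 249/900 = 83/300.

83/300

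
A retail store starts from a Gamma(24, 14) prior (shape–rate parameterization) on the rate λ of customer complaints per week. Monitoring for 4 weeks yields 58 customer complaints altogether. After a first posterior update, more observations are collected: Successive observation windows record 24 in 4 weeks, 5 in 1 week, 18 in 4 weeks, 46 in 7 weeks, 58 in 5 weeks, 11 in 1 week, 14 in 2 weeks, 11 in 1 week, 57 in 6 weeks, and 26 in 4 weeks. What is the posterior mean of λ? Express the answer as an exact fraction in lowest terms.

Total count 58 over total exposure 4 weeks.
After the first batch: Gamma(24 + 58, 14 + 4) = Gamma(82, 18).
Total count: 24 + 5 + 18 + 46 + 58 + 11 + 14 + 11 + 57 + 26 = 270.
Total exposure: 4 + 1 + 4 + 7 + 5 + 1 + 2 + 1 + 6 + 4 = 35 weeks.
After the second batch: Gamma(82 + 270, 18 + 35) = Gamma(352, 53).
Posterior mean = α'/β' = 352/53.

352/53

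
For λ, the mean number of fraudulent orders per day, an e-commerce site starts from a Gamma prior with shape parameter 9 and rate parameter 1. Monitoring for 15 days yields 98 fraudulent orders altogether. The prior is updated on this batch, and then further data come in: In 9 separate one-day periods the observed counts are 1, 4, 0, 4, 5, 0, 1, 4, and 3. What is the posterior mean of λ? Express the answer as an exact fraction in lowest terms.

129/25

Total count 98 over total exposure 15 days.
After the first batch: Gamma(9 + 98, 1 + 15) = Gamma(107, 16).
Total count: 1 + 4 + 0 + 4 + 5 + 0 + 1 + 4 + 3 = 22.
Total exposure: 9 days.
After the second batch: Gamma(107 + 22, 16 + 9) = Gamma(129, 25).
Posterior mean = α'/β' = 129/25.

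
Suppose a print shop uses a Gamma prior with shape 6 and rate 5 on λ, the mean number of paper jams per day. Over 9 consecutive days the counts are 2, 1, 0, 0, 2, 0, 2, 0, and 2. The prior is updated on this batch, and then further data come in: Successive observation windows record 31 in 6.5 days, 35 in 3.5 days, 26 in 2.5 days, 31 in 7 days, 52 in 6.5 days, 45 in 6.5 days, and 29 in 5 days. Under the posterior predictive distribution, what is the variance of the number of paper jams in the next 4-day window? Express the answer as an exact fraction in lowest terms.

234432/10609

Total count: 2 + 1 + 0 + 0 + 2 + 0 + 2 + 0 + 2 = 9.
Total exposure: 9 days.
After the first batch: Gamma(6 + 9, 5 + 9) = Gamma(15, 14).
Total count: 31 + 35 + 26 + 31 + 52 + 45 + 29 = 249.
Total exposure: 6.5 + 3.5 + 2.5 + 7 + 6.5 + 6.5 + 5 = 37.5 days.
After the second batch: Gamma(15 + 249, 14 + 37.5) = Gamma(264, 103/2).
The posterior predictive for a window of length T is Negative Binomial with variance T·α'·(β'+T)/β'² = 4·264·(111/2)/(10609/4) = 234432/10609.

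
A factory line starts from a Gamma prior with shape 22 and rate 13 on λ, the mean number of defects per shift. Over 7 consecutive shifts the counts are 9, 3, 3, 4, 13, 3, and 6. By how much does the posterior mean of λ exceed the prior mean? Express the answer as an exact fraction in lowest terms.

379/260

Total count: 9 + 3 + 3 + 4 + 13 + 3 + 6 = 41.
Total exposure: 7 shifts.
Gamma(α, β) with Poisson data over total exposure Σt gives posterior Gamma(α+Σx, β+Σt) = Gamma(63, 20).
Posterior mean = 63/20 = 63/20; prior mean = 22/13 = 22/13. Difference = 63/20 − 22/13 = 379/260.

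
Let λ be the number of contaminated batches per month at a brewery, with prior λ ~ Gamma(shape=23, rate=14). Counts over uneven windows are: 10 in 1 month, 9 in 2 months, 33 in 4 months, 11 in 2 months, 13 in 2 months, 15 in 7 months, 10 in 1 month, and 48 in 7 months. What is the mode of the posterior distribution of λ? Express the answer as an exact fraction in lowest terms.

171/40

Total count: 10 + 9 + 33 + 11 + 13 + 15 + 10 + 48 = 149.
Total exposure: 1 + 2 + 4 + 2 + 2 + 7 + 1 + 7 = 26 months.
By Gamma–Poisson conjugacy, the posterior is Gamma(α + Σx, β + Σt) = Gamma(23 + 149, 14 + 26) = Gamma(172, 40).
Posterior mode = (α'−1)/β' = 171/40.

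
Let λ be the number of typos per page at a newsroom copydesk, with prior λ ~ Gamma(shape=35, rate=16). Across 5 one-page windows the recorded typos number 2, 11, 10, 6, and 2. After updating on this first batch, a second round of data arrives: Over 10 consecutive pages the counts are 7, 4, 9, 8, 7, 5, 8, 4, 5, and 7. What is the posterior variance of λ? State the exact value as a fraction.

Total count: 2 + 11 + 10 + 6 + 2 = 31.
Total exposure: 5 pages.
After the first batch: Gamma(35 + 31, 16 + 5) = Gamma(66, 21).
Total count: 7 + 4 + 9 + 8 + 7 + 5 + 8 + 4 + 5 + 7 = 64.
Total exposure: 10 pages.
After the second batch: Gamma(66 + 64, 21 + 10) = Gamma(130, 31).
Posterior variance = α'/β'² = 130/961.

130/961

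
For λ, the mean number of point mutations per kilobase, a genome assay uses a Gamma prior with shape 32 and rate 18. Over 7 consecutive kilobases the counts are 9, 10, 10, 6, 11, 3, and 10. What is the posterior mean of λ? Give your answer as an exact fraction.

91/25

Total count: 9 + 10 + 10 + 6 + 11 + 3 + 10 = 59.
Total exposure: 7 kilobases.
Conjugate update: add total count to the shape and total exposure to the rate, giving Gamma(91, 25).
Posterior mean = α'/β' = 91/25.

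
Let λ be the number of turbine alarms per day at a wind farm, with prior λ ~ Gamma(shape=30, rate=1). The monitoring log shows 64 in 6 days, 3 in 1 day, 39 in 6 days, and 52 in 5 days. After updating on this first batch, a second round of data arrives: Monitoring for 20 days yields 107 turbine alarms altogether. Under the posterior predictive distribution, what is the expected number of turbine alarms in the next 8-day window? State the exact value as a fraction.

2360/39

Total count: 64 + 3 + 39 + 52 = 158.
Total exposure: 6 + 1 + 6 + 5 = 18 days.
After the first batch: Gamma(30 + 158, 1 + 18) = Gamma(188, 19).
Total count 107 over total exposure 20 days.
After the second batch: Gamma(188 + 107, 19 + 20) = Gamma(295, 39).
Predictive mean over an 8-day window = T·E[λ|data] = 8·295/39 = 2360/39.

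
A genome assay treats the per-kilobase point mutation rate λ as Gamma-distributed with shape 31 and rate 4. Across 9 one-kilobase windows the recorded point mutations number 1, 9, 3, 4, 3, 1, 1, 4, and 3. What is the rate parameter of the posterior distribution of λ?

Total count: 1 + 9 + 3 + 4 + 3 + 1 + 1 + 4 + 3 = 29.
Total exposure: 9 kilobases.
By Gamma–Poisson conjugacy, the posterior is Gamma(α + Σx, β + Σt) = Gamma(31 + 29, 4 + 9) = Gamma(60, 13).

13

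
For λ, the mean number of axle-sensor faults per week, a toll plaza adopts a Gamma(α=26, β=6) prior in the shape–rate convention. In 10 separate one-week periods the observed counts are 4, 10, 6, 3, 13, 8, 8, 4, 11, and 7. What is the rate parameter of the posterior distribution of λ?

16

Total count: 4 + 10 + 6 + 3 + 13 + 8 + 8 + 4 + 11 + 7 = 74.
Total exposure: 10 weeks.
Conjugate update: add total count to the shape and total exposure to the rate, giving Gamma(100, 16).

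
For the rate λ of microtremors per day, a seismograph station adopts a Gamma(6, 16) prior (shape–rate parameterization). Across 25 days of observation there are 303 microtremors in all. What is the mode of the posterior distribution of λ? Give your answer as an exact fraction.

308/41

Total count 303 over total exposure 25 days.
The Gamma prior is conjugate for the Poisson rate, so λ | data ~ Gamma(6+303, 16+25) = Gamma(309, 41).
Posterior mode = (α'−1)/β' = 308/41.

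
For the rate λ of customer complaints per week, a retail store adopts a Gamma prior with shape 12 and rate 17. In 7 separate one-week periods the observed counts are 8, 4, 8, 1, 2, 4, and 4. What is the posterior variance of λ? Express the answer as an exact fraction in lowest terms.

Total count: 8 + 4 + 8 + 1 + 2 + 4 + 4 = 31.
Total exposure: 7 weeks.
By Gamma–Poisson conjugacy, the posterior is Gamma(α + Σx, β + Σt) = Gamma(12 + 31, 17 + 7) = Gamma(43, 24).
Posterior variance = α'/β'² = 43/576.

43/576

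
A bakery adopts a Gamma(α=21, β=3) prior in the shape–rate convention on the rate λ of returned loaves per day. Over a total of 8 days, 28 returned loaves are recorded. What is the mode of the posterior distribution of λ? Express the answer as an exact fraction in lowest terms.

48/11

Total count 28 over total exposure 8 days.
The Gamma prior is conjugate for the Poisson rate, so λ | data ~ Gamma(21+28, 3+8) = Gamma(49, 11).
Posterior mode = (α'−1)/β' = 48/11.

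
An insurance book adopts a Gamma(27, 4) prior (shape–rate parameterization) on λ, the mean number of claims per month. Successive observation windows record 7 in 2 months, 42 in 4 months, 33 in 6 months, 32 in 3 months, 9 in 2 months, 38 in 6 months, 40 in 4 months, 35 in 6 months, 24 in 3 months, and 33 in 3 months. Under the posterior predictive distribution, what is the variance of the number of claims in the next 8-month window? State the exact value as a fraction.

130560/1849

Total count: 7 + 42 + 33 + 32 + 9 + 38 + 40 + 35 + 24 + 33 = 293.
Total exposure: 2 + 4 + 6 + 3 + 2 + 6 + 4 + 6 + 3 + 3 = 39 months.
Conjugate update: add total count to the shape and total exposure to the rate, giving Gamma(320, 43).
The posterior predictive for a window of length T is Negative Binomial with variance T·α'·(β'+T)/β'² = 8·320·51/1849 = 130560/1849.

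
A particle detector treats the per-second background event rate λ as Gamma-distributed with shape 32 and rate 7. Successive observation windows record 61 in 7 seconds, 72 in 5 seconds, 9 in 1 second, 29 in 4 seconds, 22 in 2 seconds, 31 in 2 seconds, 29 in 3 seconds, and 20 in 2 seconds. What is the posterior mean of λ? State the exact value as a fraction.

305/33

Total count: 61 + 72 + 9 + 29 + 22 + 31 + 29 + 20 = 273.
Total exposure: 7 + 5 + 1 + 4 + 2 + 2 + 3 + 2 = 26 seconds.
Conjugate update: add total count to the shape and total exposure to the rate, giving Gamma(305, 33).
Posterior mean = α'/β' = 305/33.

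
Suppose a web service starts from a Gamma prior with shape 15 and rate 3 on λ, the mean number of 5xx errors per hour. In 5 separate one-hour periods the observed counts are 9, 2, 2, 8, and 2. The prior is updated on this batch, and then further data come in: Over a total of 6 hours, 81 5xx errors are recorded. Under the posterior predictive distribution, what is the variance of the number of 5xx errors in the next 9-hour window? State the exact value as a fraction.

Total count: 9 + 2 + 2 + 8 + 2 = 23.
Total exposure: 5 hours.
After the first batch: Gamma(15 + 23, 3 + 5) = Gamma(38, 8).
Total count 81 over total exposure 6 hours.
After the second batch: Gamma(38 + 81, 8 + 6) = Gamma(119, 14).
The posterior predictive for a window of length T is Negative Binomial with variance T·α'·(β'+T)/β'² = 9·119·23/196 = 3519/28.

3519/28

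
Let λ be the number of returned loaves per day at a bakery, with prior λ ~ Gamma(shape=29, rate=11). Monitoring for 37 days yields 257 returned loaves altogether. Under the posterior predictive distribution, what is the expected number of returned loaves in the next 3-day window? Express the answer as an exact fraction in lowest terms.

143/8

Total count 257 over total exposure 37 days.
Gamma(α, β) with Poisson data over total exposure Σt gives posterior Gamma(α+Σx, β+Σt) = Gamma(286, 48).
Predictive mean over a 3-day window = T·E[λ|data] = 3·286/48 = 143/8.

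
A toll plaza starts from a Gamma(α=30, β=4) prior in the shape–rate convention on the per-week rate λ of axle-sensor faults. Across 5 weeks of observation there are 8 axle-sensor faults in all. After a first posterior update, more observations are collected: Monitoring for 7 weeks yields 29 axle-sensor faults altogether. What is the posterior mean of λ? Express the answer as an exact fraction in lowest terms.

67/16

Total count 8 over total exposure 5 weeks.
After the first batch: Gamma(30 + 8, 4 + 5) = Gamma(38, 9).
Total count 29 over total exposure 7 weeks.
After the second batch: Gamma(38 + 29, 9 + 7) = Gamma(67, 16).
Posterior mean = α'/β' = 67/16.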